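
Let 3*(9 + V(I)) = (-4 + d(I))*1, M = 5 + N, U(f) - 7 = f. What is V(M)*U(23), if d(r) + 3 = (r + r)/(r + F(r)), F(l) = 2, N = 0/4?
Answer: -2280/7 ≈ -325.71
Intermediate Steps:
N = 0 (N = 0*(¼) = 0)
U(f) = 7 + f
d(r) = -3 + 2*r/(2 + r) (d(r) = -3 + (r + r)/(r + 2) = -3 + (2*r)/(2 + r) = -3 + 2*r/(2 + r))
M = 5 (M = 5 + 0 = 5)
V(I) = -31/3 + (-6 - I)/(3*(2 + I)) (V(I) = -9 + ((-4 + (-6 - I)/(2 + I))*1)/3 = -9 + (-4 + (-6 - I)/(2 + I))/3 = -9 + (-4/3 + (-6 - I)/(3*(2 + I))) = -31/3 + (-6 - I)/(3*(2 + I)))
V(M)*U(23) = (4*(-17 - 8*5)/(3*(2 + 5)))*(7 + 23) = ((4/3)*(-17 - 40)/7)*30 = ((4/3)*(⅐)*(-57))*30 = -76/7*30 = -2280/7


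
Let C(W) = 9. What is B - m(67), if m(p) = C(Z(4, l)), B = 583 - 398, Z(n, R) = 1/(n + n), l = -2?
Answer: 176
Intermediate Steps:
Z(n, R) = 1/(2*n)
B = 185
m(p) = 9
B - m(67) = 185 - 1*9 = 185 - 9 = 176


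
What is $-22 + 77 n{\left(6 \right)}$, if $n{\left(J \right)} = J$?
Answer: $440$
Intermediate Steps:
$-22 + 77 n{\left(6 \right)} = -22 + 77 \cdot 6 = -22 + 462 = 440$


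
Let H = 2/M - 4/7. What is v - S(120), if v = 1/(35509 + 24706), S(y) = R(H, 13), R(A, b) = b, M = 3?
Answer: -782794/60215 ≈ -13.000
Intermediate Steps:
H = 2/21 (H = 2/3 - 4/7 = 2/21 ≈ 0.095238)
S(y) = 13
v = 1/60215 ≈ 1.6607e-5
v - S(120) = 1/60215 - 1*13 = 1/60215 - 13 = -782794/60215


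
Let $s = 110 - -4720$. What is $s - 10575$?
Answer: $-5745$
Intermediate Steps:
$s = 4830$ ($s = 110 + 4720 = 4830$)
$s - 10575 = 4830 - 10575 = -5745$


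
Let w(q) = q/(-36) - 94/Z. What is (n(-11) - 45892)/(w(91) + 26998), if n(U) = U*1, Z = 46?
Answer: -3455244/2031869 ≈ -1.7005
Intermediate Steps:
w(q) = -47/23 - q/36 (w(q) = q/(-36) - 94/46 = q*(-1/36) - 94*1/46 = -q/36 - 47/23 = -47/23 - q/36)
n(U) = U
(n(-11) - 45892)/(w(91) + 26998) = (-11 - 45892)/((-47/23 - 1/36*91) + 26998) = -45903/((-47/23 - 91/36) + 26998) = -45903/(-3785/828 + 26998) = -45903/22350559/828 = -45903*828/22350559 = -3455244/2031869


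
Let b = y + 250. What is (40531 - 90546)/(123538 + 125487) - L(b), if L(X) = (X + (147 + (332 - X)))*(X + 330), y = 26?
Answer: -2065300939/7115 ≈ -2.9027e+5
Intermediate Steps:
b = 276 (b = 26 + 250 = 276)
L(X) = 158070 + 479*X (L(X) = (X + (479 - X))*(330 + X) = 479*(330 + X) = 158070 + 479*X)
(40531 - 90546)/(123538 + 125487) - L(b) = (40531 - 90546)/(123538 + 125487) - (158070 + 479*276) = -50015/249025 - (158070 + 132204) = -50015*1/249025 - 1*290274 = -1429/7115 - 290274 = -2065300939/7115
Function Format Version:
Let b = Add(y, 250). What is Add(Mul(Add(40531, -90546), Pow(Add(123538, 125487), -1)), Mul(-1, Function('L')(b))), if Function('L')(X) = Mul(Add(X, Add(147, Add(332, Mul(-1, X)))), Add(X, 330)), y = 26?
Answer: Rational(-2065300939, 7115) ≈ -2.9027e+5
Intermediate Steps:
b = 276 (b = Add(26, 250) = 276)
Function('L')(X) = Add(158070, Mul(479, X)) (Function('L')(X) = Mul(Add(X, Add(479, Mul(-1, X))), Add(330, X)) = Mul(479, Add(330, X)) = Add(158070, Mul(479, X)))
Add(Mul(Add(40531, -90546), Pow(Add(123538, 125487), -1)), Mul(-1, Function('L')(b))) = Add(Mul(Add(40531, -90546), Pow(Add(123538, 125487), -1)), Mul(-1, Add(158070, Mul(479, 276)))) = Add(Mul(-50015, Pow(249025, -1)), Mul(-1, Add(158070, 132204))) = Add(Mul(-50015, Rational(1, 249025)), Mul(-1, 290274)) = Add(Rational(-1429, 7115), -290274) = Rational(-2065300939, 7115)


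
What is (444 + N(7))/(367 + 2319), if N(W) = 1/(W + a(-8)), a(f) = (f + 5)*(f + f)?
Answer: 24421/147730 ≈ 0.16531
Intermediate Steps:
a(f) = 2*f*(5 + f) (a(f) = (5 + f)*(2*f) = 2*f*(5 + f))
N(W) = 1/(48 + W) (N(W) = 1/(W + 2*(-8)*(5 - 8)) = 1/(W + 2*(-8)*(-3)) = 1/(W + 48) = 1/(48 + W))
(444 + N(7))/(367 + 2319) = (444 + 1/(48 + 7))/(367 + 2319) = (444 + 1/55)/2686 = (444 + 1/55)*(1/2686) = (24421/55)*(1/2686) = 24421/147730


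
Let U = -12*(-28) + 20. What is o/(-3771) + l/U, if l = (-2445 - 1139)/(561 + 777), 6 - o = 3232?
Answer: 63463286/74843037 ≈ 0.84795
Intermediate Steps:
o = -3226 (o = 6 - 1*3232 = 6 - 3232 = -3226)
U = 356 (U = 336 + 20 = 356)
l = -1792/669 (l = -3584/1338 = -3584*1/1338 = -1792/669 ≈ -2.6786)
o/(-3771) + l/U = -3226/(-3771) - 1792/669/356 = -3226*(-1/3771) - 1792/669*1/356 = 3226/3771 - 448/59541 = 63463286/74843037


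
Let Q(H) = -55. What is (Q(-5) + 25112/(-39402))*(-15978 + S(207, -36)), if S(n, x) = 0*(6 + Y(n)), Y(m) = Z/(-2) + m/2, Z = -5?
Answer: 5837887186/6567 ≈ 8.8897e+5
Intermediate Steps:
Y(m) = 5/2 + m/2 (Y(m) = -5/(-2) + m/2 = -5*(-½) + m*(½) = 5/2 + m/2)
S(n, x) = 0 (S(n, x) = 0*(6 + (5/2 + n/2)) = 0*(17/2 + n/2) = 0)
(Q(-5) + 25112/(-39402))*(-15978 + S(207, -36)) = (-55 + 25112/(-39402))*(-15978 + 0) = (-55 + 25112*(-1/39402))*(-15978) = (-55 - 12556/19701)*(-15978) = -1096111/19701*(-15978) = 5837887186/6567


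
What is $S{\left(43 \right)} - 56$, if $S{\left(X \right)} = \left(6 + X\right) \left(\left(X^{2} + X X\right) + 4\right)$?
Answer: $181342$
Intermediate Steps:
$S{\left(X \right)} = \left(4 + 2 X^{2}\right) \left(6 + X\right)$ ($S{\left(X \right)} = \left(6 + X\right) \left(\left(X^{2} + X^{2}\right) + 4\right) = \left(6 + X\right) \left(2 X^{2} + 4\right) = \left(6 + X\right) \left(4 + 2 X^{2}\right) = \left(4 + 2 X^{2}\right) \left(6 + X\right)$)
$S{\left(43 \right)} - 56 = \left(24 + 2 \cdot 43^{3} + 4 \cdot 43 + 12 \cdot 43^{2}\right) - 56 = \left(24 + 2 \cdot 79507 + 172 + 12 \cdot 1849\right) - 56 = \left(24 + 159014 + 172 + 22188\right) - 56 = 181398 - 56 = 181342$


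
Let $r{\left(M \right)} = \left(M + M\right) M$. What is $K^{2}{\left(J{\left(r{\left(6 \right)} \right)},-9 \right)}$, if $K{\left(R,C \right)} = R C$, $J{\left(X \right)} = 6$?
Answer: $2916$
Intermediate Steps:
$r{\left(M \right)} = 2 M^{2}$ ($r{\left(M \right)} = 2 M M = 2 M^{2}$)
$K{\left(R,C \right)} = C R$
$K^{2}{\left(J{\left(r{\left(6 \right)} \right)},-9 \right)} = \left(\left(-9\right) 6\right)^{2} = \left(-54\right)^{2} = 2916$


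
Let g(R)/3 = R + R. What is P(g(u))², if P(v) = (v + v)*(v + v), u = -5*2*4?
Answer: 53084160000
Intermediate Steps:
u = -40 (u = -10*4 = -40)
g(R) = 6*R (g(R) = 3*(R + R) = 3*(2*R) = 6*R)
P(v) = 4*v² (P(v) = (2*v)*(2*v) = 4*v²)
P(g(u))² = (4*(6*(-40))²)² = (4*(-240)²)² = (4*57600)² = 230400² = 53084160000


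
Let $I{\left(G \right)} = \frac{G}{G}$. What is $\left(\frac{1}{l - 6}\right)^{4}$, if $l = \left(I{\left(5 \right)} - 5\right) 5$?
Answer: $\frac{1}{456976} \approx 2.1883 \cdot 10^{-6}$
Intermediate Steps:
$I{\left(G \right)} = 1$
$l = -20$ ($l = \left(1 - 5\right) 5 = \left(-4\right) 5 = -20$)
$\left(\frac{1}{l - 6}\right)^{4} = \left(\frac{1}{-20 - 6}\right)^{4} = \left(\frac{1}{-26}\right)^{4} = \left(- \frac{1}{26}\right)^{4} = \frac{1}{456976}$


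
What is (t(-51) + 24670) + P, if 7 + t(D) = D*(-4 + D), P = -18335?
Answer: 9133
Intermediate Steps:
t(D) = -7 + D*(-4 + D)
(t(-51) + 24670) + P = ((-7 + (-51)² - 4*(-51)) + 24670) - 18335 = ((-7 + 2601 + 204) + 24670) - 18335 = (2798 + 24670) - 18335 = 27468 - 18335 = 9133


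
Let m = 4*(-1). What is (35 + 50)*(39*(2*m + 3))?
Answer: -16575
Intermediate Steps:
m = -4
(35 + 50)*(39*(2*m + 3)) = (35 + 50)*(39*(2*(-4) + 3)) = 85*(39*(-8 + 3)) = 85*(39*(-5)) = 85*(-195) = -16575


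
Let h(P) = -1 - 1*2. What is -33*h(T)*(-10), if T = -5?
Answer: -990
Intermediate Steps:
h(P) = -3 (h(P) = -1 - 2 = -3)
-33*h(T)*(-10) = -33*(-3)*(-10) = 99*(-10) = -990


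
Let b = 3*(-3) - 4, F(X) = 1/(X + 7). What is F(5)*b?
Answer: -13/12 ≈ -1.0833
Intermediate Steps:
F(X) = 1/(7 + X)
b = -13 (b = -9 - 4 = -13)
F(5)*b = -13/(7 + 5) = -13/12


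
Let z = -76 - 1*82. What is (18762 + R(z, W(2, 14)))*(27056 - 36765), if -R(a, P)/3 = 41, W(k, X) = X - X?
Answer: -180966051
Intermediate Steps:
W(k, X) = 0
z = -158 (z = -76 - 82 = -158)
R(a, P) = -123 (R(a, P) = -3*41 = -123)
(18762 + R(z, W(2, 14)))*(27056 - 36765) = (18762 - 123)*(27056 - 36765) = 18639*(-9709) = -180966051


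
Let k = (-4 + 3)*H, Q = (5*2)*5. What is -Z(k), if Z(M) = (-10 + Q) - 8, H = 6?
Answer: -32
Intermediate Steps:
Q = 50 (Q = 10*5 = 50)
k = -6 (k = (-4 + 3)*6 = -1*6 = -6)
Z(M) = 32 (Z(M) = (-10 + 50) - 8 = 40 - 8 = 32)
-Z(k) = -1*32 = -32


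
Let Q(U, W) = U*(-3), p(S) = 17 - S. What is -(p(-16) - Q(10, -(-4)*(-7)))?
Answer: -63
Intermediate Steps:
Q(U, W) = -3*U
-(p(-16) - Q(10, -(-4)*(-7))) = -((17 - 1*(-16)) - (-3)*10) = -((17 + 16) - 1*(-30)) = -(33 + 30) = -1*63 = -63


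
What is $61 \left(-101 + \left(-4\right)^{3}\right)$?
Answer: $-10065$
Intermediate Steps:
$61 \left(-101 + \left(-4\right)^{3}\right) = 61 \left(-101 - 64\right) = 61 \left(-165\right) = -10065$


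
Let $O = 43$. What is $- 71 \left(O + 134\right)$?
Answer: $-12567$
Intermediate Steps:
$- 71 \left(O + 134\right) = - 71 \left(43 + 134\right) = \left(-71\right) 177 = -12567$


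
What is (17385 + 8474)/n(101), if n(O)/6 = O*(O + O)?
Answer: 25859/122412 ≈ 0.21125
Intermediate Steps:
n(O) = 12*O² (n(O) = 6*(O*(O + O)) = 6*(O*(2*O)) = 6*(2*O²) = 12*O²)
(17385 + 8474)/n(101) = (17385 + 8474)/((12*101²)) = 25859/((12*10201)) = 25859/122412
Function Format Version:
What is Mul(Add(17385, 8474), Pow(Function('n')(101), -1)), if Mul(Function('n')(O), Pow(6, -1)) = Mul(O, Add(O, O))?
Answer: Rational(25859, 122412) ≈ 0.21125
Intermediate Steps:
Function('n')(O) = Mul(12, Pow(O, 2)) (Function('n')(O) = Mul(6, Mul(O, Add(O, O))) = Mul(6, Mul(O, Mul(2, O))) = Mul(6, Mul(2, Pow(O, 2))) = Mul(12, Pow(O, 2)))
Mul(Add(17385, 8474), Pow(Function('n')(101), -1)) = Mul(Add(17385, 8474), Pow(Mul(12, Pow(101, 2)), -1)) = Mul(25859, Pow(Mul(12, 10201), -1)) = Mul(25859, Pow(122412, -1)) = Mul(25859, Rational(1, 122412)) = Rational(25859, 122412)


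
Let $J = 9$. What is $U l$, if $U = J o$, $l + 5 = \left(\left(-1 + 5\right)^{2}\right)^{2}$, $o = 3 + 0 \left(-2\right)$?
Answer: $6777$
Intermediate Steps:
$o = 3$ ($o = 3 + 0 = 3$)
$l = 251$ ($l = -5 + \left(\left(-1 + 5\right)^{2}\right)^{2} = -5 + \left(4^{2}\right)^{2} = -5 + 16^{2} = -5 + 256 = 251$)
$U = 27$ ($U = 9 \cdot 3 = 27$)
$U l = 27 \cdot 251 = 6777$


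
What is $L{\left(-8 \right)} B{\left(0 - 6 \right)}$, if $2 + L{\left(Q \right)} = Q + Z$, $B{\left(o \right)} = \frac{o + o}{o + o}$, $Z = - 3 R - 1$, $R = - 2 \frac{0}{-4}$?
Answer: $-11$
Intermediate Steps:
$R = 0$ ($R = - 2 \cdot 0 \left(- \frac{1}{4}\right) = \left(-2\right) 0 = 0$)
$Z = -1$ ($Z = \left(-3\right) 0 - 1 = 0 - 1 = -1$)
$B{\left(o \right)} = 1$ ($B{\left(o \right)} = \frac{2 o}{2 o} = 2 o \frac{1}{2 o} = 1$)
$L{\left(Q \right)} = -3 + Q$ ($L{\left(Q \right)} = -2 + \left(Q - 1\right) = -2 + \left(-1 + Q\right) = -3 + Q$)
$L{\left(-8 \right)} B{\left(0 - 6 \right)} = \left(-3 - 8\right) 1 = \left(-11\right) 1 = -11$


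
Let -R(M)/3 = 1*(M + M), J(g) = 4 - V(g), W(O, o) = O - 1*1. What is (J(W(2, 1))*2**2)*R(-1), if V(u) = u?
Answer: 72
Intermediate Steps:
W(O, o) = -1 + O (W(O, o) = O - 1 = -1 + O)
J(g) = 4 - g
R(M) = -6*M (R(M) = -3*(M + M) = -3*2*M = -6*M)
(J(W(2, 1))*2**2)*R(-1) = ((4 - (-1 + 2))*2**2)*(-6*(-1)) = ((4 - 1*1)*4)*6 = ((4 - 1)*4)*6 = (3*4)*6 = 12*6 = 72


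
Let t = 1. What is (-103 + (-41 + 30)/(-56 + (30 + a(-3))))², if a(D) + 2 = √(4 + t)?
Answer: 6388645646/606841 - 1758438*√5/606841 ≈ 10521.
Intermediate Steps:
a(D) = -2 + √5 (a(D) = -2 + √(4 + 1) = -2 + √5)
(-103 + (-41 + 30)/(-56 + (30 + a(-3))))² = (-103 + (-41 + 30)/(-56 + (30 + (-2 + √5))))² = (-103 - 11/(-56 + (28 + √5)))² = (-103 - 11/(-28 + √5))²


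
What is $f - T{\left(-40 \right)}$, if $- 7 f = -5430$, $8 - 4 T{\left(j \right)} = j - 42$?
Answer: $\frac{10545}{14} \approx 753.21$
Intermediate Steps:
$T{\left(j \right)} = \frac{25}{2} - \frac{j}{4}$ ($T{\left(j \right)} = 2 - \frac{j - 42}{4} = 2 - \frac{-42 + j}{4} = 2 - \left(- \frac{21}{2} + \frac{j}{4}\right) = \frac{25}{2} - \frac{j}{4}$)
$f = \frac{5430}{7}$ ($f = \left(- \frac{1}{7}\right) \left(-5430\right) = \frac{5430}{7} \approx 775.71$)
$f - T{\left(-40 \right)} = \frac{5430}{7} - \left(\frac{25}{2} - -10\right) = \frac{5430}{7} - \left(\frac{25}{2} + 10\right) = \frac{5430}{7} - \frac{45}{2} = \frac{10545}{14}$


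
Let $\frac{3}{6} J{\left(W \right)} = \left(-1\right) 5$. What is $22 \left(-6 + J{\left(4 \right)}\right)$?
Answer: $-352$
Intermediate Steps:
$J{\left(W \right)} = -10$ ($J{\left(W \right)} = 2 \left(\left(-1\right) 5\right) = 2 \left(-5\right) = -10$)
$22 \left(-6 + J{\left(4 \right)}\right) = 22 \left(-6 - 10\right) = 22 \left(-16\right) = -352$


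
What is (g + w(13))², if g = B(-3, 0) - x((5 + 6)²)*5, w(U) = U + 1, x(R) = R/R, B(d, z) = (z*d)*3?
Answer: 81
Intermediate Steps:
B(d, z) = 3*d*z (B(d, z) = (d*z)*3 = 3*d*z)
x(R) = 1
w(U) = 1 + U
g = -5 (g = 3*(-3)*0 - 5 = 0 - 1*5 = 0 - 5 = -5)
(g + w(13))² = (-5 + (1 + 13))² = (-5 + 14)² = 9² = 81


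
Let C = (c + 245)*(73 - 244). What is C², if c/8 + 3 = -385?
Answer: 239012454321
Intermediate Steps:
c = -3104 (c = -24 + 8*(-385) = -24 - 3080 = -3104)
C = 488889 (C = (-3104 + 245)*(73 - 244) = -2859*(-171) = 488889)
C² = 488889² = 239012454321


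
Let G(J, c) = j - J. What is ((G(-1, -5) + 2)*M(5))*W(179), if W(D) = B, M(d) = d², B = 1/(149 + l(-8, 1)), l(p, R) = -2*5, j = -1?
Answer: 50/139 ≈ 0.35971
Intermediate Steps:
l(p, R) = -10
G(J, c) = -1 - J
B = 1/139 (B = 1/(149 - 10) = 1/139 ≈ 0.0071942)
W(D) = 1/139
((G(-1, -5) + 2)*M(5))*W(179) = (((-1 - 1*(-1)) + 2)*5²)*(1/139) = (((-1 + 1) + 2)*25)*(1/139) = ((0 + 2)*25)*(1/139) = (2*25)*(1/139) = 50*(1/139) = 50/139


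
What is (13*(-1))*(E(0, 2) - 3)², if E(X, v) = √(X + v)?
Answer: -143 + 78*√2 ≈ -32.691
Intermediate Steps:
(13*(-1))*(E(0, 2) - 3)² = (13*(-1))*(√(0 + 2) - 3)² = -13*(√2 - 3)² = -13*(-3 + √2)²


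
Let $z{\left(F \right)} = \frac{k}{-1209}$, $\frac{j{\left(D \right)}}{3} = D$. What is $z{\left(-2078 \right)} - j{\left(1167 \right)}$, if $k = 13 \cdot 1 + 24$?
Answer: $- \frac{4232746}{1209} \approx -3501.0$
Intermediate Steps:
$j{\left(D \right)} = 3 D$
$k = 37$ ($k = 13 + 24 = 37$)
$z{\left(F \right)} = - \frac{37}{1209}$ ($z{\left(F \right)} = \frac{37}{-1209} = 37 \left(- \frac{1}{1209}\right) = - \frac{37}{1209}$)
$z{\left(-2078 \right)} - j{\left(1167 \right)} = - \frac{37}{1209} - 3 \cdot 1167 = - \frac{37}{1209} - 3501 = - \frac{4232746}{1209}$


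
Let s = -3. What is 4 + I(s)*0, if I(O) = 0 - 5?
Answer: 4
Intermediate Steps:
I(O) = -5
4 + I(s)*0 = 4 - 5*0 = 4 + 0 = 4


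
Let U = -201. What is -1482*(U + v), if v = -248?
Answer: 665418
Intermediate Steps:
-1482*(U + v) = -1482*(-201 - 248) = -1482*(-449) = 665418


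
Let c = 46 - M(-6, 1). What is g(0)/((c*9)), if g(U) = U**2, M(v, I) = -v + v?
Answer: 0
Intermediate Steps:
M(v, I) = 0
c = 46 (c = 46 - 1*0 = 46 + 0 = 46)
g(0)/((c*9)) = 0**2/((46*9)) = 0/414 = 0*(1/414) = 0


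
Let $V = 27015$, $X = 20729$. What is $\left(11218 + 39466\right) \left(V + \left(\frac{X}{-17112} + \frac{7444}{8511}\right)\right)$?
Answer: $\frac{5539228771181591}{4045562} \approx 1.3692 \cdot 10^{9}$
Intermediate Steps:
$\left(11218 + 39466\right) \left(V + \left(\frac{X}{-17112} + \frac{7444}{8511}\right)\right) = \left(11218 + 39466\right) \left(27015 + \left(\frac{20729}{-17112} + \frac{7444}{8511}\right)\right) = 50684 \left(27015 + \left(20729 \left(- \frac{1}{17112}\right) + 7444 \cdot \frac{1}{8511}\right)\right) = 50684 \left(27015 + \left(- \frac{20729}{17112} + \frac{7444}{8511}\right)\right) = 50684 \left(27015 - \frac{5449199}{16182248}\right) = 50684 \cdot \frac{437157980521}{16182248} = \frac{5539228771181591}{4045562}$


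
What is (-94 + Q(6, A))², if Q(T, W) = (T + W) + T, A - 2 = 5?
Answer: 5625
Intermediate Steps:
A = 7 (A = 2 + 5 = 7)
Q(T, W) = W + 2*T
(-94 + Q(6, A))² = (-94 + (7 + 2*6))² = (-94 + (7 + 12))² = (-94 + 19)² = (-75)² = 5625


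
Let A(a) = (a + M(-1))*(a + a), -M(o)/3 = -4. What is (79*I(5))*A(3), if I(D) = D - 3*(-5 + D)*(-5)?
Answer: 35550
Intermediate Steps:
M(o) = 12 (M(o) = -3*(-4) = 12)
A(a) = 2*a*(12 + a) (A(a) = (a + 12)*(a + a) = (12 + a)*(2*a) = 2*a*(12 + a))
I(D) = -75 + 16*D (I(D) = D - 3*(25 - 5*D) = D + (-75 + 15*D) = -75 + 16*D)
(79*I(5))*A(3) = (79*(-75 + 16*5))*(2*3*(12 + 3)) = (79*(-75 + 80))*(2*3*15) = (79*5)*90 = 395*90 = 35550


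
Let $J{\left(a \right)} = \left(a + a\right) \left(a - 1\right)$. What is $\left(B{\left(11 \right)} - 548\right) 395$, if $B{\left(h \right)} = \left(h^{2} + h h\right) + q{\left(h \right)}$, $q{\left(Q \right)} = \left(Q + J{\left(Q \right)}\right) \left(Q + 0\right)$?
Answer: $882825$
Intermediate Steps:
$J{\left(a \right)} = 2 a \left(-1 + a\right)$
$q{\left(Q \right)} = Q \left(Q + 2 Q \left(-1 + Q\right)\right)$ ($q{\left(Q \right)} = \left(Q + 2 Q \left(-1 + Q\right)\right) \left(Q + 0\right) = \left(Q + 2 Q \left(-1 + Q\right)\right) Q = Q \left(Q + 2 Q \left(-1 + Q\right)\right)$)
$B{\left(h \right)} = 2 h^{2} + h^{2} \left(-1 + 2 h\right)$ ($B{\left(h \right)} = \left(h^{2} + h h\right) + h^{2} \left(-1 + 2 h\right) = \left(h^{2} + h^{2}\right) + h^{2} \left(-1 + 2 h\right) = 2 h^{2} + h^{2} \left(-1 + 2 h\right)$)
$\left(B{\left(11 \right)} - 548\right) 395 = \left(11^{2} \left(1 + 2 \cdot 11\right) - 548\right) 395 = \left(121 \left(1 + 22\right) - 548\right) 395 = \left(121 \cdot 23 - 548\right) 395 = \left(2783 - 548\right) 395 = 2235 \cdot 395 = 882825$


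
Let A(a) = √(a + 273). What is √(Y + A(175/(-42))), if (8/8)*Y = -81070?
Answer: √(-2918520 + 6*√9678)/6 ≈ 284.7*I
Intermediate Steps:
Y = -81070
A(a) = √(273 + a)
√(Y + A(175/(-42))) = √(-81070 + √(273 + 175/(-42))) = √(-81070 + √(273 + 175*(-1/42))) = √(-81070 + √(273 - 25/6)) = √(-81070 + √(1613/6)) = √(-81070 + √9678/6)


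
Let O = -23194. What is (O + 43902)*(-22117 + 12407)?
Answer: -201074680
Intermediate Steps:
(O + 43902)*(-22117 + 12407) = (-23194 + 43902)*(-22117 + 12407) = 20708*(-9710) = -201074680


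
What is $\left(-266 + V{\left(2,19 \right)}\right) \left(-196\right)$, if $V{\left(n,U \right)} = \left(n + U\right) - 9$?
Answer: $49784$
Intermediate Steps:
$V{\left(n,U \right)} = -9 + U + n$ ($V{\left(n,U \right)} = \left(U + n\right) - 9 = -9 + U + n$)
$\left(-266 + V{\left(2,19 \right)}\right) \left(-196\right) = \left(-266 + \left(-9 + 19 + 2\right)\right) \left(-196\right) = \left(-266 + 12\right) \left(-196\right) = \left(-254\right) \left(-196\right) = 49784$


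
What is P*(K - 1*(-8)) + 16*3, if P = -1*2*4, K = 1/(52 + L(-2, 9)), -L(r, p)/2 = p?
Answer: -276/17 ≈ -16.235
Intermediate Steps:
L(r, p) = -2*p
K = 1/34 (K = 1/(52 - 2*9) = 1/(52 - 18) = 1/34 ≈ 0.029412)
P = -8 (P = -2*4 = -8)
P*(K - 1*(-8)) + 16*3 = -8*(1/34 - 1*(-8)) + 16*3 = -8*(1/34 + 8) + 48 = -8*273/34 + 48 = -1092/17 + 48 = -276/17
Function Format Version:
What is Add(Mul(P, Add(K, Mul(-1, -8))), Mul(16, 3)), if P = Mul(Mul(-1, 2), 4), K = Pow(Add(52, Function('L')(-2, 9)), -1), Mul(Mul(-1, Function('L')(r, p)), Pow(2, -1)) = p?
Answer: Rational(-276, 17) ≈ -16.235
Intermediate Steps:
Function('L')(r, p) = Mul(-2, p)
K = Rational(1, 34) (K = Pow(Add(52, Mul(-2, 9)), -1) = Pow(Add(52, -18), -1) = Pow(34, -1) = Rational(1, 34) ≈ 0.029412)
P = -8 (P = Mul(-2, 4) = -8)
Add(Mul(P, Add(K, Mul(-1, -8))), Mul(16, 3)) = Add(Mul(-8, Add(Rational(1, 34), Mul(-1, -8))), Mul(16, 3)) = Add(Mul(-8, Add(Rational(1, 34), 8)), 48) = Add(Mul(-8, Rational(273, 34)), 48) = Add(Rational(-1092, 17), 48) = Rational(-276, 17)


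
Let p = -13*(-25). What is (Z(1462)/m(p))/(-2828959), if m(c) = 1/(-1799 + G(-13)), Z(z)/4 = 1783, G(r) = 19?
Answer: 12694960/2828959 ≈ 4.4875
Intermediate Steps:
p = 325
Z(z) = 7132 (Z(z) = 4*1783 = 7132)
m(c) = -1/1780 (m(c) = 1/(-1799 + 19) = 1/(-1780) = -1/1780)
(Z(1462)/m(p))/(-2828959) = (7132/(-1/1780))/(-2828959) = (7132*(-1780))*(-1/2828959) = -12694960*(-1/2828959) = 12694960/2828959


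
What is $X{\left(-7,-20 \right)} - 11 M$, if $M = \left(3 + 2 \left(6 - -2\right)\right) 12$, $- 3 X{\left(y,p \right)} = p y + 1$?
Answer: $-2555$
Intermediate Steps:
$X{\left(y,p \right)} = - \frac{1}{3} - \frac{p y}{3}$ ($X{\left(y,p \right)} = - \frac{p y + 1}{3} = - \frac{1 + p y}{3} = - \frac{1}{3} - \frac{p y}{3}$)
$M = 228$ ($M = \left(3 + 2 \left(6 + 2\right)\right) 12 = \left(3 + 2 \cdot 8\right) 12 = \left(3 + 16\right) 12 = 19 \cdot 12 = 228$)
$X{\left(-7,-20 \right)} - 11 M = \left(- \frac{1}{3} - \left(- \frac{20}{3}\right) \left(-7\right)\right) - 2508 = \left(- \frac{1}{3} - \frac{140}{3}\right) - 2508 = -47 - 2508 = -2555$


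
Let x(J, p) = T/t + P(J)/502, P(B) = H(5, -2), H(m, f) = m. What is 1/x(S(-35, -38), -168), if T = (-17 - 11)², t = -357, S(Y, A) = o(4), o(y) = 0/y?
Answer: -25602/55969 ≈ -0.45743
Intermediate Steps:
o(y) = 0
P(B) = 5
S(Y, A) = 0
T = 784 (T = (-28)² = 784)
x(J, p) = -55969/25602 (x(J, p) = 784/(-357) + 5/502 = 784*(-1/357) + 5*(1/502) = -112/51 + 5/502 = -55969/25602)
1/x(S(-35, -38), -168) = 1/(-55969/25602) = -25602/55969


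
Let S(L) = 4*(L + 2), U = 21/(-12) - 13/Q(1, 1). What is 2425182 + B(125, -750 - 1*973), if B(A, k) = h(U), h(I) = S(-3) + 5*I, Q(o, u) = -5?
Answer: 9700729/4 ≈ 2.4252e+6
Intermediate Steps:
U = 17/20 (U = 21/(-12) - 13/(-5) = 21*(-1/12) - 13*(-⅕) = -7/4 + 13/5 = 17/20 ≈ 0.85000)
S(L) = 8 + 4*L (S(L) = 4*(2 + L) = 8 + 4*L)
h(I) = -4 + 5*I (h(I) = (8 + 4*(-3)) + 5*I = (8 - 12) + 5*I = -4 + 5*I)
B(A, k) = ¼ (B(A, k) = -4 + 5*(17/20) = -4 + 17/4 = ¼)
2425182 + B(125, -750 - 1*973) = 2425182 + ¼ = 9700729/4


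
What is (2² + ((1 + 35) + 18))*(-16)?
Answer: -928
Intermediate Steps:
(2² + ((1 + 35) + 18))*(-16) = (4 + (36 + 18))*(-16) = (4 + 54)*(-16) = 58*(-16) = -928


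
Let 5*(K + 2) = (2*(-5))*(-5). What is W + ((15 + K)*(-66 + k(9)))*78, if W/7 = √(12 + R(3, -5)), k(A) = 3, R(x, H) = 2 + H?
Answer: -113001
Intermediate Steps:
W = 21 (W = 7*√(12 + (2 - 5)) = 7*√(12 - 3) = 7*√9 = 7*3 = 21)
K = 8 (K = -2 + ((2*(-5))*(-5))/5 = -2 + (-10*(-5))/5 = -2 + (⅕)*50 = -2 + 10 = 8)
W + ((15 + K)*(-66 + k(9)))*78 = 21 + ((15 + 8)*(-66 + 3))*78 = 21 + (23*(-63))*78 = 21 - 1449*78 = 21 - 113022 = -113001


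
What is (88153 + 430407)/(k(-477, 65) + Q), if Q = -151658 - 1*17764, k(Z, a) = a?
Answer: -518560/169357 ≈ -3.0619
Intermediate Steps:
Q = -169422 (Q = -151658 - 17764 = -169422)
(88153 + 430407)/(k(-477, 65) + Q) = (88153 + 430407)/(65 - 169422) = 518560/(-169357) = 518560*(-1/169357) = -518560/169357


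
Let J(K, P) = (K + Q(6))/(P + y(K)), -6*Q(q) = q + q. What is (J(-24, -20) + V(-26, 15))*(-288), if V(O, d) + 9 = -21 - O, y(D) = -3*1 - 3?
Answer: 864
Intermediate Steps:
y(D) = -6 (y(D) = -3 - 3 = -6)
Q(q) = -q/3 (Q(q) = -(q + q)/6 = -q/3)
V(O, d) = -30 - O (V(O, d) = -9 + (-21 - O) = -30 - O)
J(K, P) = (-2 + K)/(-6 + P) (J(K, P) = (K - ⅓*6)/(P - 6) = (K - 2)/(-6 + P) = (-2 + K)/(-6 + P))
(J(-24, -20) + V(-26, 15))*(-288) = ((-2 - 24)/(-6 - 20) + (-30 - 1*(-26)))*(-288) = (-26/(-26) + (-30 + 26))*(-288) = (-1/26*(-26) - 4)*(-288) = (1 - 4)*(-288) = -3*(-288) = 864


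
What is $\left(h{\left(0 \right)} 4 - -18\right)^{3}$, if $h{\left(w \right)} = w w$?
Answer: $5832$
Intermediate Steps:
$h{\left(w \right)} = w^{2}$
$\left(h{\left(0 \right)} 4 - -18\right)^{3} = \left(0^{2} \cdot 4 - -18\right)^{3} = \left(0 \cdot 4 + 18\right)^{3} = \left(0 + 18\right)^{3} = 18^{3} = 5832$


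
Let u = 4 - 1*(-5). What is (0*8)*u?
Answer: 0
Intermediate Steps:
u = 9 (u = 4 + 5 = 9)
(0*8)*u = (0*8)*9 = 0*9 = 0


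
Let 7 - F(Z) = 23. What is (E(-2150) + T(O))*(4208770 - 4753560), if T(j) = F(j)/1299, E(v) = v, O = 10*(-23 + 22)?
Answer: 1521525468140/1299 ≈ 1.1713e+9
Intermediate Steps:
O = -10 (O = 10*(-1) = -10)
F(Z) = -16 (F(Z) = 7 - 1*23 = 7 - 23 = -16)
T(j) = -16/1299
(E(-2150) + T(O))*(4208770 - 4753560) = (-2150 - 16/1299)*(4208770 - 4753560) = -2792866/1299*(-544790) = 1521525468140/1299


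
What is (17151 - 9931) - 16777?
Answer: -9557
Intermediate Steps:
(17151 - 9931) - 16777 = 7220 - 16777 = -9557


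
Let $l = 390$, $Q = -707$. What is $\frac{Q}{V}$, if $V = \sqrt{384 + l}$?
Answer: $- \frac{707 \sqrt{86}}{258} \approx -25.413$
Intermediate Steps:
$V = 3 \sqrt{86}$ ($V = \sqrt{384 + 390} = \sqrt{774} = 3 \sqrt{86} \approx 27.821$)
$\frac{Q}{V} = - \frac{707}{3 \sqrt{86}} = - 707 \frac{\sqrt{86}}{258} = - \frac{707 \sqrt{86}}{258}$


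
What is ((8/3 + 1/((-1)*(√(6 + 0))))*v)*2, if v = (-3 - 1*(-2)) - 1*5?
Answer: -32 + 2*√6 ≈ -27.101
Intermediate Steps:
v = -6 (v = (-3 + 2) - 5 = -1 - 5 = -6)
((8/3 + 1/((-1)*(√(6 + 0))))*v)*2 = ((8/3 + 1/((-1)*(√(6 + 0))))*(-6))*2 = ((8*(⅓) - 1/(√6))*(-6))*2 = ((8/3 - √6/6)*(-6))*2 = (-16 + √6)*2 = -32 + 2*√6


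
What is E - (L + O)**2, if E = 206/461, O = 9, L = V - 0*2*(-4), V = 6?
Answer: -103519/461 ≈ -224.55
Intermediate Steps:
L = 6 (L = 6 - 0*2*(-4) = 6 - 0*(-4) = 6 - 1*0 = 6 + 0 = 6)
E = 206/461 (E = 206*(1/461) = 206/461 ≈ 0.44685)
E - (L + O)**2 = 206/461 - (6 + 9)**2 = 206/461 - 1*15**2 = 206/461 - 1*225 = 206/461 - 225 = -103519/461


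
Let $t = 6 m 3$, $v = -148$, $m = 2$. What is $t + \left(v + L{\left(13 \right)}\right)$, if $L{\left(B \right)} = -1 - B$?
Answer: $-126$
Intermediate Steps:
$t = 36$ ($t = 6 \cdot 2 \cdot 3 = 12 \cdot 3 = 36$)
$t + \left(v + L{\left(13 \right)}\right) = 36 - 162 = -126$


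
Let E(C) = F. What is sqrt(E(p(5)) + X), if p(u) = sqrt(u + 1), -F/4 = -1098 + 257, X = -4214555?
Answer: I*sqrt(4211191) ≈ 2052.1*I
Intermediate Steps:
F = 3364 (F = -4*(-1098 + 257) = -4*(-841) = 3364)
p(u) = sqrt(1 + u)
E(C) = 3364
sqrt(E(p(5)) + X) = sqrt(3364 - 4214555) = sqrt(-4211191) = I*sqrt(4211191)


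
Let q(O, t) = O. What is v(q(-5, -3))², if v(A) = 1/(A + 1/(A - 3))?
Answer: 64/1681 ≈ 0.038073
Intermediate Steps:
v(A) = 1/(A + 1/(-3 + A))
v(q(-5, -3))² = ((-3 - 5)/(1 + (-5)² - 3*(-5)))² = (-8/(1 + 25 + 15))² = (-8/41)² = 64/1681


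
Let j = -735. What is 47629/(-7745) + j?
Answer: -5740204/7745 ≈ -741.15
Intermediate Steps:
47629/(-7745) + j = 47629/(-7745) - 735 = 47629*(-1/7745) - 735 = -47629/7745 - 735 = -5740204/7745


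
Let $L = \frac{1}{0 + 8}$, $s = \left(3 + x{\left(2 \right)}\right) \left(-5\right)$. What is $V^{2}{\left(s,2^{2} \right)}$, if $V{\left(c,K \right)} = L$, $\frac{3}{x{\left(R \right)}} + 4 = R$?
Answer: $\frac{1}{64} \approx 0.015625$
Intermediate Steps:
$x{\left(R \right)} = \frac{3}{-4 + R}$
$s = - \frac{15}{2}$ ($s = \left(3 + \frac{3}{-4 + 2}\right) \left(-5\right) = \left(3 + \frac{3}{-2}\right) \left(-5\right) = \left(3 + 3 \left(- \frac{1}{2}\right)\right) \left(-5\right) = \left(3 - \frac{3}{2}\right) \left(-5\right) = \frac{3}{2} \left(-5\right) = - \frac{15}{2} \approx -7.5$)
$L = \frac{1}{8} \approx 0.125$
$V{\left(c,K \right)} = \frac{1}{8}$
$V^{2}{\left(s,2^{2} \right)} = \left(\frac{1}{8}\right)^{2} = \frac{1}{64}$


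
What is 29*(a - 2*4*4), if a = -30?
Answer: -1798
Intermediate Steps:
29*(a - 2*4*4) = 29*(-30 - 2*4*4) = 29*(-30 - 8*4) = 29*(-30 - 32) = 29*(-62) = -1798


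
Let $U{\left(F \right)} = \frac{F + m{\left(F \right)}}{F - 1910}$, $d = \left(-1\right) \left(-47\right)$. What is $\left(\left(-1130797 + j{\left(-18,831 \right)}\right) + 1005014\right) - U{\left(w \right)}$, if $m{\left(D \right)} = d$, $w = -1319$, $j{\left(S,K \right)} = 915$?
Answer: $- \frac{403200044}{3229} \approx -1.2487 \cdot 10^{5}$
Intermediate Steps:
$d = 47$
$m{\left(D \right)} = 47$
$U{\left(F \right)} = \frac{47 + F}{-1910 + F}$ ($U{\left(F \right)} = \frac{F + 47}{F - 1910} = \frac{47 + F}{-1910 + F}$)
$\left(\left(-1130797 + j{\left(-18,831 \right)}\right) + 1005014\right) - U{\left(w \right)} = \left(\left(-1130797 + 915\right) + 1005014\right) - \frac{47 - 1319}{-1910 - 1319} = \left(-1129882 + 1005014\right) - \frac{1}{-3229} \left(-1272\right) = -124868 - \left(- \frac{1}{3229}\right) \left(-1272\right) = -124868 - \frac{1272}{3229} = - \frac{403200044}{3229}$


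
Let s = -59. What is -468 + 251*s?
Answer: -15277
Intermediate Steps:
-468 + 251*s = -468 + 251*(-59) = -468 - 14809 = -15277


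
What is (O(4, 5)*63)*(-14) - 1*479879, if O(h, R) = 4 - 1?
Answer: -482525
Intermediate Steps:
O(h, R) = 3
(O(4, 5)*63)*(-14) - 1*479879 = (3*63)*(-14) - 1*479879 = 189*(-14) - 479879 = -2646 - 479879 = -482525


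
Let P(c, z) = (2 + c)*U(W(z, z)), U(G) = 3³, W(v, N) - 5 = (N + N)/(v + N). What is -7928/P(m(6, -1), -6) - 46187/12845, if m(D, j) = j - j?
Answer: -52164629/346815 ≈ -150.41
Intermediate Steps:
m(D, j) = 0
W(v, N) = 5 + 2*N/(N + v) (W(v, N) = 5 + (N + N)/(v + N) = 5 + (2*N)/(N + v) = 5 + 2*N/(N + v))
U(G) = 27
P(c, z) = 54 + 27*c (P(c, z) = (2 + c)*27 = 54 + 27*c)
-7928/P(m(6, -1), -6) - 46187/12845 = -7928/(54 + 27*0) - 46187/12845 = -7928/(54 + 0) - 46187*1/12845 = -7928/54 - 46187/12845 = -7928*1/54 - 46187/12845 = -3964/27 - 46187/12845 = -52164629/346815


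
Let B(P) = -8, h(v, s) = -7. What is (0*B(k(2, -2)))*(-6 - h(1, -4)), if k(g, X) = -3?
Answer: 0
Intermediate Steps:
(0*B(k(2, -2)))*(-6 - h(1, -4)) = (0*(-8))*(-6 - 1*(-7)) = 0*(-6 + 7) = 0*1 = 0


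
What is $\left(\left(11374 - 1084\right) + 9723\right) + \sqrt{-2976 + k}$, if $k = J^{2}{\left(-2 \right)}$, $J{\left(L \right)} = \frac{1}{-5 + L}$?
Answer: $20013 + \frac{i \sqrt{145823}}{7} \approx 20013.0 + 54.553 i$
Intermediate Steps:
$k = \frac{1}{49}$ ($k = \left(\frac{1}{-5 - 2}\right)^{2} = \left(\frac{1}{-7}\right)^{2} = \left(- \frac{1}{7}\right)^{2} = \frac{1}{49} \approx 0.020408$)
$\left(\left(11374 - 1084\right) + 9723\right) + \sqrt{-2976 + k} = \left(\left(11374 - 1084\right) + 9723\right) + \sqrt{-2976 + \frac{1}{49}} = \left(10290 + 9723\right) + \sqrt{- \frac{145823}{49}} = 20013 + \frac{i \sqrt{145823}}{7}$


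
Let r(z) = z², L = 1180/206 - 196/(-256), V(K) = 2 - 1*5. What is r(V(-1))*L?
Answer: 385263/6592 ≈ 58.444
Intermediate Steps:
V(K) = -3 (V(K) = 2 - 5 = -3)
L = 42807/6592 (L = 1180*(1/206) - 196*(-1/256) = 590/103 + 49/64 = 42807/6592 ≈ 6.4938)
r(V(-1))*L = (-3)²*(42807/6592) = 9*(42807/6592) = 385263/6592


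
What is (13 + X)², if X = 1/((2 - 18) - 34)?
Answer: 421201/2500 ≈ 168.48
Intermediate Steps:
X = -1/50 (X = 1/(-16 - 34) = 1/(-50) = -1/50 ≈ -0.020000)
(13 + X)² = (13 - 1/50)² = (649/50)² = 421201/2500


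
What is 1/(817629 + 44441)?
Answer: 1/862070 ≈ 1.1600e-6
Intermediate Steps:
1/(817629 + 44441) = 1/862070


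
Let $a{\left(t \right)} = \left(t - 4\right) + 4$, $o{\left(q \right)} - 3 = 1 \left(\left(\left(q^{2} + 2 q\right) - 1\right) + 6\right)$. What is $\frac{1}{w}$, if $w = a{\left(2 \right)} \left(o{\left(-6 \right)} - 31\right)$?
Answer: $\frac{1}{2} \approx 0.5$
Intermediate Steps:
$o{\left(q \right)} = 8 + q^{2} + 2 q$ ($o{\left(q \right)} = 3 + 1 \left(\left(\left(q^{2} + 2 q\right) - 1\right) + 6\right) = 3 + 1 \left(\left(-1 + q^{2} + 2 q\right) + 6\right) = 3 + 1 \left(5 + q^{2} + 2 q\right) = 3 + \left(5 + q^{2} + 2 q\right) = 8 + q^{2} + 2 q$)
$a{\left(t \right)} = t$ ($a{\left(t \right)} = \left(-4 + t\right) + 4 = t$)
$w = 2$ ($w = 2 \left(\left(8 + \left(-6\right)^{2} + 2 \left(-6\right)\right) - 31\right) = 2 \left(\left(8 + 36 - 12\right) - 31\right) = 2 \left(32 - 31\right) = 2 \cdot 1 = 2$)
$\frac{1}{w} = \frac{1}{2}$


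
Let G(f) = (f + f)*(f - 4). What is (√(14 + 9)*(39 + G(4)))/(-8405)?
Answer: -39*√23/8405 ≈ -0.022253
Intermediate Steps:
G(f) = 2*f*(-4 + f) (G(f) = (2*f)*(-4 + f) = 2*f*(-4 + f))
(√(14 + 9)*(39 + G(4)))/(-8405) = (√(14 + 9)*(39 + 2*4*(-4 + 4)))/(-8405) = (√23*(39 + 2*4*0))*(-1/8405) = (√23*(39 + 0))*(-1/8405) = (√23*39)*(-1/8405) = (39*√23)*(-1/8405) = -39*√23/8405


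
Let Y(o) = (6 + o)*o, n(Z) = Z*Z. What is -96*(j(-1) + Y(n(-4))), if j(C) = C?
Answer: -33696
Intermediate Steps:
n(Z) = Z**2
Y(o) = o*(6 + o)
-96*(j(-1) + Y(n(-4))) = -96*(-1 + (-4)**2*(6 + (-4)**2)) = -96*(-1 + 16*(6 + 16)) = -96*(-1 + 16*22) = -96*(-1 + 352) = -96*351 = -33696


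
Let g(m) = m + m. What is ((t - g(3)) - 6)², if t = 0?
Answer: 144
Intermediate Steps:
g(m) = 2*m
((t - g(3)) - 6)² = ((0 - 2*3) - 6)² = ((0 - 1*6) - 6)² = ((0 - 6) - 6)² = (-6 - 6)² = (-12)² = 144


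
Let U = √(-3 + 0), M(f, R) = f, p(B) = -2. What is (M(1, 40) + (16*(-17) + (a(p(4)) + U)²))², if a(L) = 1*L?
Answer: 72852 + 2160*I*√3 ≈ 72852.0 + 3741.2*I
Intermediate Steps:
a(L) = L
U = I*√3 (U = √(-3) = I*√3 ≈ 1.732*I)
(M(1, 40) + (16*(-17) + (a(p(4)) + U)²))² = (1 + (16*(-17) + (-2 + I*√3)²))² = (1 + (-272 + (-2 + I*√3)²))² = (-271 + (-2 + I*√3)²)²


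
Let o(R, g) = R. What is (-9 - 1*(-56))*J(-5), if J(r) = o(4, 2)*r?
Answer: -940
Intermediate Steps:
J(r) = 4*r
(-9 - 1*(-56))*J(-5) = (-9 - 1*(-56))*(4*(-5)) = (-9 + 56)*(-20) = 47*(-20) = -940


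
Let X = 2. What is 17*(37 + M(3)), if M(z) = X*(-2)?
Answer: 561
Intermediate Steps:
M(z) = -4 (M(z) = 2*(-2) = -4)
17*(37 + M(3)) = 17*(37 - 4) = 17*33 = 561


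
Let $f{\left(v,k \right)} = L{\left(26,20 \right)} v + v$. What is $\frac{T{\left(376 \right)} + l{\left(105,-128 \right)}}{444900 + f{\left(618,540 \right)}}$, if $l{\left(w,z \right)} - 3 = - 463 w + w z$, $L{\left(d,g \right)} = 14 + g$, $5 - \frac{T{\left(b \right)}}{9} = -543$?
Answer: $- \frac{1904}{15551} \approx -0.12244$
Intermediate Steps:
$T{\left(b \right)} = 4932$ ($T{\left(b \right)} = 45 - -4887 = 45 + 4887 = 4932$)
$l{\left(w,z \right)} = 3 - 463 w + w z$ ($l{\left(w,z \right)} = 3 + \left(- 463 w + w z\right) = 3 - 463 w + w z$)
$f{\left(v,k \right)} = 35 v$ ($f{\left(v,k \right)} = \left(14 + 20\right) v + v = 34 v + v = 35 v$)
$\frac{T{\left(376 \right)} + l{\left(105,-128 \right)}}{444900 + f{\left(618,540 \right)}} = \frac{4932 + \left(3 - 48615 + 105 \left(-128\right)\right)}{444900 + 35 \cdot 618} = \frac{4932 - 62052}{444900 + 21630} = \frac{4932 - 62052}{466530} = \left(-57120\right) \frac{1}{466530} = - \frac{1904}{15551}$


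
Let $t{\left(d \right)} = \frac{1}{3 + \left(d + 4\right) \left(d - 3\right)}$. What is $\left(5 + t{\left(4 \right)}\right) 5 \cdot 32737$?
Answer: $\frac{9166360}{11} \approx 8.3331 \cdot 10^{5}$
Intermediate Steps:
$t{\left(d \right)} = \frac{1}{3 + \left(-3 + d\right) \left(4 + d\right)}$ ($t{\left(d \right)} = \frac{1}{3 + \left(4 + d\right) \left(-3 + d\right)} = \frac{1}{3 + \left(-3 + d\right) \left(4 + d\right)}$)
$\left(5 + t{\left(4 \right)}\right) 5 \cdot 32737 = \left(5 + \frac{1}{-9 + 4 + 4^{2}}\right) 5 \cdot 32737 = \left(5 + \frac{1}{-9 + 4 + 16}\right) 5 \cdot 32737 = \left(5 + \frac{1}{11}\right) 5 \cdot 32737 = \frac{56}{11} \cdot 5 \cdot 32737 = \frac{280}{11} \cdot 32737 = \frac{9166360}{11}$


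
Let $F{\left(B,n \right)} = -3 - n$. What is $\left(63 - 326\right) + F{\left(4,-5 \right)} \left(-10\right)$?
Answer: $-283$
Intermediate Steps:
$\left(63 - 326\right) + F{\left(4,-5 \right)} \left(-10\right) = \left(63 - 326\right) + \left(-3 - -5\right) \left(-10\right) = -263 + \left(-3 + 5\right) \left(-10\right) = -263 + 2 \left(-10\right) = -263 - 20 = -283$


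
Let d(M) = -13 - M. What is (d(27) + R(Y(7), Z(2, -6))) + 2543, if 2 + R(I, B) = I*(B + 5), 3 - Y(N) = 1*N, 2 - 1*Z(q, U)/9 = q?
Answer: 2481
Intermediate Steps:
Z(q, U) = 18 - 9*q
Y(N) = 3 - N
R(I, B) = -2 + I*(5 + B) (R(I, B) = -2 + I*(B + 5) = -2 + I*(5 + B))
(d(27) + R(Y(7), Z(2, -6))) + 2543 = ((-13 - 1*27) + (-2 + 5*(3 - 1*7) + (18 - 9*2)*(3 - 1*7))) + 2543 = ((-13 - 27) + (-2 + 5*(3 - 7) + (18 - 18)*(3 - 7))) + 2543 = (-40 + (-2 + 5*(-4) + 0*(-4))) + 2543 = (-40 + (-2 - 20 + 0)) + 2543 = (-40 - 22) + 2543 = -62 + 2543 = 2481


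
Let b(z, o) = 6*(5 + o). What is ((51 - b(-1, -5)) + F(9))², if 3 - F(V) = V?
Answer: 2025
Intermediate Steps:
b(z, o) = 30 + 6*o
F(V) = 3 - V
((51 - b(-1, -5)) + F(9))² = ((51 - (30 + 6*(-5))) + (3 - 1*9))² = ((51 - (30 - 30)) + (3 - 9))² = ((51 - 1*0) - 6)² = ((51 + 0) - 6)² = (51 - 6)² = 45² = 2025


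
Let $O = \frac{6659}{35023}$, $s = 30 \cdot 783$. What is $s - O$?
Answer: $\frac{822683611}{35023} \approx 23490.0$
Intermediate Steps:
$s = 23490$
$O = \frac{6659}{35023}$ ($O = 6659 \cdot \frac{1}{35023} = \frac{6659}{35023} \approx 0.19013$)
$s - O = 23490 - \frac{6659}{35023} = \frac{822683611}{35023}$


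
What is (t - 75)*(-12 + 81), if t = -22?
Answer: -6693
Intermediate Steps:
(t - 75)*(-12 + 81) = (-22 - 75)*(-12 + 81) = -97*69 = -6693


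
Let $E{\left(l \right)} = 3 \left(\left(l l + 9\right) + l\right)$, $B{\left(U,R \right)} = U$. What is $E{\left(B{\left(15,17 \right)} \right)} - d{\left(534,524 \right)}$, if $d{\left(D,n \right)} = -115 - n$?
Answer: $1386$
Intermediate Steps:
$E{\left(l \right)} = 27 + 3 l + 3 l^{2}$ ($E{\left(l \right)} = 3 \left(\left(l^{2} + 9\right) + l\right) = 3 \left(\left(9 + l^{2}\right) + l\right) = 3 \left(9 + l + l^{2}\right) = 27 + 3 l + 3 l^{2}$)
$E{\left(B{\left(15,17 \right)} \right)} - d{\left(534,524 \right)} = \left(27 + 3 \cdot 15 + 3 \cdot 15^{2}\right) - \left(-115 - 524\right) = \left(27 + 45 + 3 \cdot 225\right) - \left(-115 - 524\right) = \left(27 + 45 + 675\right) - -639 = 747 + 639 = 1386$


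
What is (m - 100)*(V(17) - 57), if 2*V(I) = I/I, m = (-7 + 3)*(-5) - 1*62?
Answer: 8023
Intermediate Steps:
m = -42 (m = -4*(-5) - 62 = 20 - 62 = -42)
V(I) = 1/2 (V(I) = (I/I)/2 = (1/2)*1 = 1/2)
(m - 100)*(V(17) - 57) = (-42 - 100)*(1/2 - 57) = -142*(-113/2) = 8023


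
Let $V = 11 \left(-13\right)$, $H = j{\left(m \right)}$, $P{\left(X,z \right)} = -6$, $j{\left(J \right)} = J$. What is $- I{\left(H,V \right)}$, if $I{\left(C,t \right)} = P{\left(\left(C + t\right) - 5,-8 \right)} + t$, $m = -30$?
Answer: $149$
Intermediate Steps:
$H = -30$
$V = -143$
$I{\left(C,t \right)} = -6 + t$
$- I{\left(H,V \right)} = - (-6 - 143) = \left(-1\right) \left(-149\right) = 149$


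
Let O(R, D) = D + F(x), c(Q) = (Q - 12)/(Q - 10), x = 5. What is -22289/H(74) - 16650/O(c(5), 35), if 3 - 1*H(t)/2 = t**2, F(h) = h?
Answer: -9067967/21892 ≈ -414.21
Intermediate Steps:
H(t) = 6 - 2*t**2
c(Q) = (-12 + Q)/(-10 + Q)
O(R, D) = 5 + D (O(R, D) = D + 5 = 5 + D)
-22289/H(74) - 16650/O(c(5), 35) = -22289/(6 - 2*74**2) - 16650/(5 + 35) = -22289/(6 - 2*5476) - 16650/40 = -22289/(6 - 10952) - 16650*1/40 = -22289/(-10946) - 1665/4 = -22289*(-1/10946) - 1665/4 = 22289/10946 - 1665/4 = -9067967/21892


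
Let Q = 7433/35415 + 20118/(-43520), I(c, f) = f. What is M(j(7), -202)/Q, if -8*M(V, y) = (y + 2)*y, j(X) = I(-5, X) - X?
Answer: 778336704000/38899481 ≈ 20009.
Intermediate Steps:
Q = -38899481/154126080 (Q = 7433*(1/35415) + 20118*(-1/43520) = 7433/35415 - 10059/21760 = -38899481/154126080 ≈ -0.25239)
j(X) = 0 (j(X) = X - X = 0)
M(V, y) = -y*(2 + y)/8 (M(V, y) = -(y + 2)*y/8 = -(2 + y)*y/8 = -y*(2 + y)/8)
M(j(7), -202)/Q = (-⅛*(-202)*(2 - 202))/(-38899481/154126080) = -⅛*(-202)*(-200)*(-154126080/38899481) = -5050*(-154126080/38899481) = 778336704000/38899481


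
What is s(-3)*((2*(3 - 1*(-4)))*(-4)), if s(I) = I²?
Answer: -504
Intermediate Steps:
s(-3)*((2*(3 - 1*(-4)))*(-4)) = (-3)²*((2*(3 - 1*(-4)))*(-4)) = 9*((2*(3 + 4))*(-4)) = 9*((2*7)*(-4)) = 9*(14*(-4)) = 9*(-56) = -504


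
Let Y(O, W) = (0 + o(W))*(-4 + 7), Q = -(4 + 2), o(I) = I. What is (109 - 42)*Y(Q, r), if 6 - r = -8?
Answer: 2814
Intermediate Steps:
r = 14 (r = 6 - 1*(-8) = 6 + 8 = 14)
Q = -6 (Q = -1*6 = -6)
Y(O, W) = 3*W (Y(O, W) = (0 + W)*(-4 + 7) = W*3 = 3*W)
(109 - 42)*Y(Q, r) = (109 - 42)*(3*14) = 67*42 = 2814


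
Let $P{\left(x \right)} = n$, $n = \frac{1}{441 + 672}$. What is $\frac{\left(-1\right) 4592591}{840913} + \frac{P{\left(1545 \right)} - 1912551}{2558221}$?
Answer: $- \frac{14866509885416249}{2394331562195349} \approx -6.209$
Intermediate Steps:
$n = \frac{1}{1113} \approx 0.00089847$
$P{\left(x \right)} = \frac{1}{1113}$
$\frac{\left(-1\right) 4592591}{840913} + \frac{P{\left(1545 \right)} - 1912551}{2558221} = \frac{\left(-1\right) 4592591}{840913} + \frac{\frac{1}{1113} - 1912551}{2558221} = \left(-4592591\right) \frac{1}{840913} - \frac{2128669262}{2847299973} = - \frac{4592591}{840913} - \frac{2128669262}{2847299973} = - \frac{14866509885416249}{2394331562195349}$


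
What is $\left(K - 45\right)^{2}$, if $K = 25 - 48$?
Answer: $4624$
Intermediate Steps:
$K = -23$ ($K = 25 - 48 = -23$)
$\left(K - 45\right)^{2} = \left(-23 - 45\right)^{2} = \left(-68\right)^{2} = 4624$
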